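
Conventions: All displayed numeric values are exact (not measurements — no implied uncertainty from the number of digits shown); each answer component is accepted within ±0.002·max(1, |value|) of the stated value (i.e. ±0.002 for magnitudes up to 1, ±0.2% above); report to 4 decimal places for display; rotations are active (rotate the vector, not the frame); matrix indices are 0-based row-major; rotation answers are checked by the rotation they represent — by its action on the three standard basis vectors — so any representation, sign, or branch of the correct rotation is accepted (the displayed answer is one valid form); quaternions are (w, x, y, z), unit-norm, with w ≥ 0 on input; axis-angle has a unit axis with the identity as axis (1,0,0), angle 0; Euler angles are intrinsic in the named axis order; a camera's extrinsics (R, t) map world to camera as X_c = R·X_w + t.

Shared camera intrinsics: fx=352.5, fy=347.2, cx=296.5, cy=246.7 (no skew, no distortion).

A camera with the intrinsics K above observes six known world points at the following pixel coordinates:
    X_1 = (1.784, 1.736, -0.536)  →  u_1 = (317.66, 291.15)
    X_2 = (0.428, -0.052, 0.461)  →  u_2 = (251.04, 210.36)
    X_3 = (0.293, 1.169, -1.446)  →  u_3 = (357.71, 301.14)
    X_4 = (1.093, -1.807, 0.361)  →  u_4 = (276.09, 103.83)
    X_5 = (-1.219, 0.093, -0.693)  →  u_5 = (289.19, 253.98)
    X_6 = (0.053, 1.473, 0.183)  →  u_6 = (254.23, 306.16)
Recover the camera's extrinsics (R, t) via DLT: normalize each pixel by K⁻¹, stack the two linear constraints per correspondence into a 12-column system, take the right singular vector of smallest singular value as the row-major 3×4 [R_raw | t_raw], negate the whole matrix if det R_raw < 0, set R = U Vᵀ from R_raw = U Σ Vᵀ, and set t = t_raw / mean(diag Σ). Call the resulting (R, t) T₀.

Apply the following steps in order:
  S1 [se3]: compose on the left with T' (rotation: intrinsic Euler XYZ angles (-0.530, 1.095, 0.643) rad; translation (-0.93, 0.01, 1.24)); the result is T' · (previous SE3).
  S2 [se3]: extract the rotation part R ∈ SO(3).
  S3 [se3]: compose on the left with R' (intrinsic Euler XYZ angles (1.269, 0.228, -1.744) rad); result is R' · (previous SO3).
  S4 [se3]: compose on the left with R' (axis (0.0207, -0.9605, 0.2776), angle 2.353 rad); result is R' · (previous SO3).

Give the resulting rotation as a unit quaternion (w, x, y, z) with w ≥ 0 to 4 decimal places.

rotation (quat) = (0.7282, 0.5993, -0.2461, 0.2236)

source (pnp_recover): camera pose = R=[0.2644 -0.0749 -0.9615; -0.2361 0.9616 -0.1398; 0.9351 0.2639 0.2365], t=(-0.4200, -0.3901, 5.2905)
after S1 (compose_se3): R=[0.9930 -0.0569 -0.1038; 0.0316 0.9724 -0.2310; 0.1141 0.2261 0.9674], t=(3.7260, 0.7944, 3.6944)
after S2 (rot_of_se3): [0.9930 -0.0569 -0.1038; 0.0316 0.9724 -0.2310; 0.1141 0.2261 0.9674]
after S3 (compose_so3): [-0.1106 0.9938 0.0144; -0.4287 -0.0346 -0.9028; -0.8967 -0.1060 0.4298]
after S4 (compose_so3): [0.7789 -0.6206 -0.0904; 0.0307 0.1817 -0.9829; 0.6264 0.7628 0.1605]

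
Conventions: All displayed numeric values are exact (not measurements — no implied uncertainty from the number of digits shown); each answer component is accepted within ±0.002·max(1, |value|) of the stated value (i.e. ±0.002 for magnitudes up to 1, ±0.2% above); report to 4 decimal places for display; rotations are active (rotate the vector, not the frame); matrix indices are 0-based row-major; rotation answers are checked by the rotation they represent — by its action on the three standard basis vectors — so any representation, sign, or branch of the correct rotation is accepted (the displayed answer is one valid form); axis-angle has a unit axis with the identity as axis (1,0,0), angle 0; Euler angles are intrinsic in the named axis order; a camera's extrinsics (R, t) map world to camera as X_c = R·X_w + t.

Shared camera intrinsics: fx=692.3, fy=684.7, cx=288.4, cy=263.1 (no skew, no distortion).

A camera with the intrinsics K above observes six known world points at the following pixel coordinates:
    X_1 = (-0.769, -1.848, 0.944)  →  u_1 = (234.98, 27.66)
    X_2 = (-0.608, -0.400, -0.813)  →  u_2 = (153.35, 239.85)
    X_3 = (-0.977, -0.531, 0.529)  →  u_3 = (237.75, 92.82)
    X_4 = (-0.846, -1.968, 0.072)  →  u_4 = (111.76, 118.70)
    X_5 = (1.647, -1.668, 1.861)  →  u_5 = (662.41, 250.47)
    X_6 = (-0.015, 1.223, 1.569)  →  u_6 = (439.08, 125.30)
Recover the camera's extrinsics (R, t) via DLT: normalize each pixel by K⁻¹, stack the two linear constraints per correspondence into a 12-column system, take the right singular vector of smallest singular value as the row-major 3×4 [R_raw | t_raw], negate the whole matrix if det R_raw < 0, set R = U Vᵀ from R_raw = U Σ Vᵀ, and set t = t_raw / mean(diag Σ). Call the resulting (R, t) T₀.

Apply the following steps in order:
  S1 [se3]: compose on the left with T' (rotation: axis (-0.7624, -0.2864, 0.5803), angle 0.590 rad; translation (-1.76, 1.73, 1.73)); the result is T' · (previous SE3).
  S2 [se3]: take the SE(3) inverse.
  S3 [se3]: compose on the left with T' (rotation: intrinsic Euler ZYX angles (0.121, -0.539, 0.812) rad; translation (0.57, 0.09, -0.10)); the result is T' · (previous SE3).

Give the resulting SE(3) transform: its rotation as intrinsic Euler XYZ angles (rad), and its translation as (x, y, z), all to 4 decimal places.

source (pnp_recover): camera pose = R=[0.6216 0.2649 0.7372; 0.7733 -0.0575 -0.6315; -0.1249 0.9626 -0.2406], t=(-0.0300, -0.2600, 5.8199)
after S1 (compose_se3): R=[0.3858 0.0372 0.9218; 0.8274 0.4280 -0.3635; -0.4081 0.9030 0.1343], t=(-3.0762, 3.8047, 7.0124)
after S2 (invert_se3): R=[0.3858 0.8274 -0.4081; 0.0372 0.4280 0.9030; 0.9218 -0.3635 0.1343], t=(0.9003, -7.8461, 3.2771)
after S3 (compose_se3): R=[0.0694 0.6067 -0.7919; -0.6396 0.6362 0.4314; 0.7655 0.4766 0.4322], t=(4.0279, -7.3234, -2.5892)

rotation (euler_xyz) = (-0.7845, -0.9139, -1.4570), translation = (4.0279, -7.3234, -2.5892)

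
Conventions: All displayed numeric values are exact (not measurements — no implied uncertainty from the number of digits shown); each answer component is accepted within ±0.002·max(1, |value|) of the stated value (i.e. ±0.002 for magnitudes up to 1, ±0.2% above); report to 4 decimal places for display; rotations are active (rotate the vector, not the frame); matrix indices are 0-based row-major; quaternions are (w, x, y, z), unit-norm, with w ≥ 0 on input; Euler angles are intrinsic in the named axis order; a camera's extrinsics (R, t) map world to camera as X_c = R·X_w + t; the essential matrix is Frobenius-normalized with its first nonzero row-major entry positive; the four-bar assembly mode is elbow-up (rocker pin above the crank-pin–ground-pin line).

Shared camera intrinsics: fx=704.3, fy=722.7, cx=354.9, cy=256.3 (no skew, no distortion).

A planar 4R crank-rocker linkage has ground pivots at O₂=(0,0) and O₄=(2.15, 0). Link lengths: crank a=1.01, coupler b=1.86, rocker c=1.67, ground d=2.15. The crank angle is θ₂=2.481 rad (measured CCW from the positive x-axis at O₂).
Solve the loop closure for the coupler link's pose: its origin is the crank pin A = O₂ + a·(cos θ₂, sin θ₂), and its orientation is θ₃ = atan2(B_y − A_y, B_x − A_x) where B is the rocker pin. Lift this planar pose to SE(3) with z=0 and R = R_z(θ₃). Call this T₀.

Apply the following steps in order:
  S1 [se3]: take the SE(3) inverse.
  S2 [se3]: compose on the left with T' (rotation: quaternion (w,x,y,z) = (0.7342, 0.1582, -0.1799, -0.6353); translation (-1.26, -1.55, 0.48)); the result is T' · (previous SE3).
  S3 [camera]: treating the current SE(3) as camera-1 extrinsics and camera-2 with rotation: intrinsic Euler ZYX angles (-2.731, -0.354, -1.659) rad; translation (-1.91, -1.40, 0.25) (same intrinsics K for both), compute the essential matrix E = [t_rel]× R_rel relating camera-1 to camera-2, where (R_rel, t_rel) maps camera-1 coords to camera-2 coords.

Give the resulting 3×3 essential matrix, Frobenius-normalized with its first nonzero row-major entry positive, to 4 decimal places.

matrix = [0.1567 0.2201 -0.6111; 0.0393 -0.6320 -0.2752; -0.0465 -0.2264 0.1529]

source (fourbar_fk): coupler pose = R=[0.9525 -0.3044 0.0000; 0.3044 0.9525 0.0000; 0.0000 0.0000 1.0000], t=(-0.7975, 0.6197, 0.0000)
after S1 (invert_se3): R=[0.9525 0.3044 0.0000; -0.3044 0.9525 0.0000; 0.0000 0.0000 1.0000], t=(0.5710, -0.8331, 0.0000)
after S2 (compose_se3): R=[-0.1446 0.8733 -0.4652; -0.9862 -0.1653 -0.0037; -0.0801 0.4582 0.8852], t=(-1.9166, -2.2341, 0.1321)
after S3 (essential): [0.1567 0.2201 -0.6111; 0.0393 -0.6320 -0.2752; -0.0465 -0.2264 0.1529]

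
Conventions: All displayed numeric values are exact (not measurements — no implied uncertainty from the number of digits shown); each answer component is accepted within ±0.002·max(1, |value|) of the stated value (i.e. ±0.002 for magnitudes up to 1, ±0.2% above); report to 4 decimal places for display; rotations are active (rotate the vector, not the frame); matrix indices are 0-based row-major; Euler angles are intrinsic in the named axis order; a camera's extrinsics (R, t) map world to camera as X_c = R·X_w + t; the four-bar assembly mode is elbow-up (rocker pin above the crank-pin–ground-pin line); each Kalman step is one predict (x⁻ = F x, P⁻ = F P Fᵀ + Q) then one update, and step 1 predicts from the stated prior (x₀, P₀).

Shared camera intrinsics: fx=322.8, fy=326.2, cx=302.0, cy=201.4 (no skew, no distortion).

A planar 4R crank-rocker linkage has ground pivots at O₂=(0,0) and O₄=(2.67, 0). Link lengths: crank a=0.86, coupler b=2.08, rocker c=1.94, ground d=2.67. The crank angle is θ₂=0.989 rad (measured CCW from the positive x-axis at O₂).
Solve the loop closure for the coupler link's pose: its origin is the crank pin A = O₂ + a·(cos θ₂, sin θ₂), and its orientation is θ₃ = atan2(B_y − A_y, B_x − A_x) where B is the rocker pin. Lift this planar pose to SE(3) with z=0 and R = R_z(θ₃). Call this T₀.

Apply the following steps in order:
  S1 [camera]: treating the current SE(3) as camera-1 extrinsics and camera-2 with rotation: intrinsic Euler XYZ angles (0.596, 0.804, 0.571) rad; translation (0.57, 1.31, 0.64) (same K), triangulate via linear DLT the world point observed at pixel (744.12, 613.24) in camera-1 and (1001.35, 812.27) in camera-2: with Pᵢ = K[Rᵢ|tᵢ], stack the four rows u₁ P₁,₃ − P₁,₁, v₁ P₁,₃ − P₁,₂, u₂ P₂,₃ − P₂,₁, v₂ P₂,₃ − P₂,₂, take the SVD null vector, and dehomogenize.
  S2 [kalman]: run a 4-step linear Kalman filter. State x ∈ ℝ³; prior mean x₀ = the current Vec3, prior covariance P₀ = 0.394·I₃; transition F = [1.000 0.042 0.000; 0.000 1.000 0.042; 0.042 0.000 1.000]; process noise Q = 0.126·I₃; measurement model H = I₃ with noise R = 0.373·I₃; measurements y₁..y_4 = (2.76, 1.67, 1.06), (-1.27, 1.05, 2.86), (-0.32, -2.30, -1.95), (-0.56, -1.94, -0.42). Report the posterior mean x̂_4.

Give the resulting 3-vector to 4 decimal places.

source (fourbar_fk): coupler pose = R=[0.8291 -0.5591 0.0000; 0.5591 0.8291 0.0000; 0.0000 0.0000 1.0000], t=(0.4726, 0.7185, 0.0000)
after S1 (triangulate): (1.4720, 0.0142, 1.2303)
after S2 (kf_track): (-0.1976, -1.1194, -0.0886)

result = (-0.1976, -1.1194, -0.0886)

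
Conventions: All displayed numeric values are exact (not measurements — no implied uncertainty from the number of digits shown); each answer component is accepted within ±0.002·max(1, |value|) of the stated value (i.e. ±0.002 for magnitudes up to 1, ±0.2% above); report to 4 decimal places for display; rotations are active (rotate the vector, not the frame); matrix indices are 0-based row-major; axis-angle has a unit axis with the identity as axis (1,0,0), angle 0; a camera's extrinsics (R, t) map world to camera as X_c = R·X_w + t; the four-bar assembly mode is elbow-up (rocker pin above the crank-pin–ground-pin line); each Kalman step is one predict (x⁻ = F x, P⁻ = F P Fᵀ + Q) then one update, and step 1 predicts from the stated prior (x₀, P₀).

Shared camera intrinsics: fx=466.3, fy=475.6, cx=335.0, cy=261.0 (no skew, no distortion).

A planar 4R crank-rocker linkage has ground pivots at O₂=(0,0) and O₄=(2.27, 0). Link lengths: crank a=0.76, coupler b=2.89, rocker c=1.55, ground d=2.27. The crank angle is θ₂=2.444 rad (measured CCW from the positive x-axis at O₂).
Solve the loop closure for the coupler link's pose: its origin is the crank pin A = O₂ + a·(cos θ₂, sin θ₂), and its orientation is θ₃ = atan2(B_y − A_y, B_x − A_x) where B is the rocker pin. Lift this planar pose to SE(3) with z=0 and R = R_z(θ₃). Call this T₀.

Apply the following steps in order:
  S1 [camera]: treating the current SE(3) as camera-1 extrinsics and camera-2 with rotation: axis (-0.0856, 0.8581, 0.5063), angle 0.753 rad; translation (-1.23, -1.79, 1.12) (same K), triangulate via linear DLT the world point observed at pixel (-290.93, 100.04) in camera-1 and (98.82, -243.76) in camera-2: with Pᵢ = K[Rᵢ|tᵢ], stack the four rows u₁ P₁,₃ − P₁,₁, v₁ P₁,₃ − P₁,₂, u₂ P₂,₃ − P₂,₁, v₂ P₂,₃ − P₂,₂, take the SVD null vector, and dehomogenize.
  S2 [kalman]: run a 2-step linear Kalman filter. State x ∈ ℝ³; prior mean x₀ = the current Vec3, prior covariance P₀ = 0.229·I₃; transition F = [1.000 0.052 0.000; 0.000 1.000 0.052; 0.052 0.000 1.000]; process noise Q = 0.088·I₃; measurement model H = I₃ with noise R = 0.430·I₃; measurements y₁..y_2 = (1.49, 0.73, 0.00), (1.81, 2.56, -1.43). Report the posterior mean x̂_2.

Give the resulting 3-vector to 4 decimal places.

result = (0.8057, 1.0328, -0.1952)

source (fourbar_fk): coupler pose = R=[0.9312 -0.3645 0.0000; 0.3645 0.9312 0.0000; 0.0000 0.0000 1.0000], t=(-0.5825, 0.4882, 0.0000)
after S1 (triangulate): (-0.8007, -0.5192, 0.8484)
after S2 (kf_track): (0.8057, 1.0328, -0.1952)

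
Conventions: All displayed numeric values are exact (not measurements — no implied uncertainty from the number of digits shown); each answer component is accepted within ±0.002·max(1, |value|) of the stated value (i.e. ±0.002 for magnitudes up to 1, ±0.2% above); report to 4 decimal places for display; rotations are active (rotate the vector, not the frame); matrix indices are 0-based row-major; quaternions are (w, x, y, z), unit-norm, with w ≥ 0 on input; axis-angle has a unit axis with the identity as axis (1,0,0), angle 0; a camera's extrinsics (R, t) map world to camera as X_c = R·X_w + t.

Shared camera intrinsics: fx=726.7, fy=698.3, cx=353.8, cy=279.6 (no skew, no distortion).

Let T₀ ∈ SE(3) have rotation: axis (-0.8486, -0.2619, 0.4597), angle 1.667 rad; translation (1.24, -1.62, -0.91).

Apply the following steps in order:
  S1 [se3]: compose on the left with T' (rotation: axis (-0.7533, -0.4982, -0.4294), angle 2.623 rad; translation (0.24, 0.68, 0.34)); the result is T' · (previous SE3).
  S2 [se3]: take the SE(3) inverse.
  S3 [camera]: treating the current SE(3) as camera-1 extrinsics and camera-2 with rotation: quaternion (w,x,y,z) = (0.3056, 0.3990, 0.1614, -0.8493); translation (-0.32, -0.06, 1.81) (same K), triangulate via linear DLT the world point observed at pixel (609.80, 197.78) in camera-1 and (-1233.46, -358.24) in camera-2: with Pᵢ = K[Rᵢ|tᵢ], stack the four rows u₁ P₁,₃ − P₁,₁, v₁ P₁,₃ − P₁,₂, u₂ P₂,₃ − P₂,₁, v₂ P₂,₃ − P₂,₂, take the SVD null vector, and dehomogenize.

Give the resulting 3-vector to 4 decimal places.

result = (1.6932, -0.3167, 0.3268)

after S1 (compose_se3): R=[0.7141 -0.4093 0.5679; -0.0743 -0.8510 -0.5199; 0.6961 0.3291 -0.6381], t=(-1.3283, 1.2379, 1.8297)
after S2 (invert_se3): R=[0.7141 -0.0743 0.6961; -0.4093 -0.8510 0.3291; 0.5679 -0.5199 -0.6381], t=(-0.2331, -0.0922, 2.5655)
after S3 (triangulate): (1.6932, -0.3167, 0.3268)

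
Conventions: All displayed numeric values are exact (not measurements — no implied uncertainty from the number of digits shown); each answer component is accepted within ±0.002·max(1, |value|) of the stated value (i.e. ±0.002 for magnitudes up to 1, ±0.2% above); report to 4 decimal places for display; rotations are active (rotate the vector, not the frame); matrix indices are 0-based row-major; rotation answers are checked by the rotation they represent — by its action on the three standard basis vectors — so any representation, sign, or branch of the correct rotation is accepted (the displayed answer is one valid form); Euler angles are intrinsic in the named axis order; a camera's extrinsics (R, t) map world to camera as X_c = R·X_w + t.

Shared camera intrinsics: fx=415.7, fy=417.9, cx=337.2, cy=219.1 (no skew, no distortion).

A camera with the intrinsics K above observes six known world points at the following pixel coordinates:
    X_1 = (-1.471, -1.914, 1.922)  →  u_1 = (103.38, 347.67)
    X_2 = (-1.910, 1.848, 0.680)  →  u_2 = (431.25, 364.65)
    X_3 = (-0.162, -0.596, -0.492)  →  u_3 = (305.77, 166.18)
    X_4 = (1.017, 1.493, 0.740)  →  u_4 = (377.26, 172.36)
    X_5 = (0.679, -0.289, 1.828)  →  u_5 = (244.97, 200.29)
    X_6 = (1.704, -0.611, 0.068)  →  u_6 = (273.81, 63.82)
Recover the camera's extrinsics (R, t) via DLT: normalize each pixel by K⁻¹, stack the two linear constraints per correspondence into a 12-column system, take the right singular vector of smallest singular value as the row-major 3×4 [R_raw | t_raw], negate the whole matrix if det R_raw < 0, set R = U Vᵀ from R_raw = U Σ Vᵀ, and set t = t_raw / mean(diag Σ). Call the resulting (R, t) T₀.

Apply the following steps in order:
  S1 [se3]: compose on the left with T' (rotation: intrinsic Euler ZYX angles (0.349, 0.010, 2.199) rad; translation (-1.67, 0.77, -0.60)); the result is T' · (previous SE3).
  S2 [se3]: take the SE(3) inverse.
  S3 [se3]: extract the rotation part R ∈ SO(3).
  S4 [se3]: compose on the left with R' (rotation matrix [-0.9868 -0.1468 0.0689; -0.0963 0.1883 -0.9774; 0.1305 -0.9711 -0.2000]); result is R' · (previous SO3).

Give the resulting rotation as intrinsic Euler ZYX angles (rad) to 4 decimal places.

source (pnp_recover): camera pose = R=[-0.0967 0.8317 -0.5468; -0.8992 0.1625 0.4062; 0.4267 0.5310 0.7321], t=(-0.1000, -0.3701, 4.8605)
after S1 (compose_se3): R=[-0.1627 0.9594 -0.2306; 0.1358 -0.2097 -0.9683; -0.9773 -0.1889 -0.0961], t=(-0.5233, -2.7661, -3.7547)
after S2 (invert_se3): R=[-0.1627 0.1358 -0.9773; 0.9594 -0.2097 -0.1889; -0.2306 -0.9683 -0.0961], t=(-3.3790, -0.7872, -3.1600)
after S3 (rot_of_se3): [-0.1627 0.1358 -0.9773; 0.9594 -0.2097 -0.1889; -0.2306 -0.9683 -0.0961]
after S4 (compose_so3): [0.0038 -0.1699 0.9854; 0.4217 0.8938 0.1525; -0.9067 0.4150 0.0751]

rotation (euler_zyx) = (1.5617, 1.1355, 1.3918)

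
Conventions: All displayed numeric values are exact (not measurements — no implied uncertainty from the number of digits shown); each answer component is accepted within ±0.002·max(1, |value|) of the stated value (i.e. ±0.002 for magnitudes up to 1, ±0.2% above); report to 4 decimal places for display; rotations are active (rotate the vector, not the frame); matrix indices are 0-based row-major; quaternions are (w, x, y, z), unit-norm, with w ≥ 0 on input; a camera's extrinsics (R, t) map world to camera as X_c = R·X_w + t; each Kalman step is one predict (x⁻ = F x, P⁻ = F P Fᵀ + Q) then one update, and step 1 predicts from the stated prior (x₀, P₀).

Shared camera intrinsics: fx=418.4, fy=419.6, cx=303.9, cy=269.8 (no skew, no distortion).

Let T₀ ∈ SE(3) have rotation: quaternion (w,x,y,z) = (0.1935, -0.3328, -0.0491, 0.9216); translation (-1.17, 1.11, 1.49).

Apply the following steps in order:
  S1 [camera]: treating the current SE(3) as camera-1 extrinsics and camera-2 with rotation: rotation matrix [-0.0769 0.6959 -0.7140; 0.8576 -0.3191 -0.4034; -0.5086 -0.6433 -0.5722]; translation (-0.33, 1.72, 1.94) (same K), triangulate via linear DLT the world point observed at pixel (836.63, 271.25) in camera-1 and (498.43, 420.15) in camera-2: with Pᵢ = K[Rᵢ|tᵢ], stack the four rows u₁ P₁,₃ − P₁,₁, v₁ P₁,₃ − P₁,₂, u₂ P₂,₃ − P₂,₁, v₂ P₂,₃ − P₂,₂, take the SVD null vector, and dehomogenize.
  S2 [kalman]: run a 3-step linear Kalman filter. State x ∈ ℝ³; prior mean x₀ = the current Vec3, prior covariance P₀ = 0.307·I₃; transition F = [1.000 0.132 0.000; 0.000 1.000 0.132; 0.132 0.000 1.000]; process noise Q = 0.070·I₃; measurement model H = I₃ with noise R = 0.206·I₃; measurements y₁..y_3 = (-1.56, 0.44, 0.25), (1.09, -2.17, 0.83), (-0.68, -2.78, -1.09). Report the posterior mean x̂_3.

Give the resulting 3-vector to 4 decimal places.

after S1 (triangulate): (-1.3102, 0.5681, -1.9551)
after S2 (kf_track): (-0.5313, -1.7411, -0.5634)

result = (-0.5313, -1.7411, -0.5634)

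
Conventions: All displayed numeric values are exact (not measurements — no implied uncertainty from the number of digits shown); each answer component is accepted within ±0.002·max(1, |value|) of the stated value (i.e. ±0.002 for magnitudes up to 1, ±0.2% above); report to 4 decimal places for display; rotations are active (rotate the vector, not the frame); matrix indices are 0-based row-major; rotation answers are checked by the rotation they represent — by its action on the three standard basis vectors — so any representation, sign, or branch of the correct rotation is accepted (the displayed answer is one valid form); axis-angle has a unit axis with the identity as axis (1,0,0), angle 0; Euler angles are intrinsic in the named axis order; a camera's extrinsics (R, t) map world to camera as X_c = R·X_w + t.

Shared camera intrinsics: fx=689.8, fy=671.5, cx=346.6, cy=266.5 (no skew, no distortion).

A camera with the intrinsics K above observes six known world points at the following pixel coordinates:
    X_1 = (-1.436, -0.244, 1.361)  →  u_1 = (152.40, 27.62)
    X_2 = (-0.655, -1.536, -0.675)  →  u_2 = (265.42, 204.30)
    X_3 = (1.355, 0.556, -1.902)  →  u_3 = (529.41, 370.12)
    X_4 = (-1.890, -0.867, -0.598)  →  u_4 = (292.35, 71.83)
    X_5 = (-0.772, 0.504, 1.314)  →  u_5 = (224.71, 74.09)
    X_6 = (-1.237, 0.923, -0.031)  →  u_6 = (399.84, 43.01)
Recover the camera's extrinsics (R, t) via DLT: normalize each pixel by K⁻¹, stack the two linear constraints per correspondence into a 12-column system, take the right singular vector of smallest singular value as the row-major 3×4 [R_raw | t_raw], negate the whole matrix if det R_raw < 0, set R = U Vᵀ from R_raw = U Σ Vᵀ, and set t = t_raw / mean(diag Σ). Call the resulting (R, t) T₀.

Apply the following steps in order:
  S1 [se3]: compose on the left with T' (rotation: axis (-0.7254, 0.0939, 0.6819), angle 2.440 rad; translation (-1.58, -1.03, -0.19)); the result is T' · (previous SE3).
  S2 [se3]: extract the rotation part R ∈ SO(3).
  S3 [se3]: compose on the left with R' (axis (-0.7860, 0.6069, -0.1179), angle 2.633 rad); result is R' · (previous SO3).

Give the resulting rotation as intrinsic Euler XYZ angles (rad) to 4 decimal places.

rotation (euler_xyz) = (2.5029, 1.2105, 0.1705)

source (pnp_recover): camera pose = R=[0.0957 0.7138 -0.6937; 0.9811 -0.1855 -0.0555; -0.1684 -0.6753 -0.7181], t=(-0.1601, -0.3501, 5.6009)
after S1 (compose_se3): R=[-0.3972 0.7695 0.5001; -0.8013 -0.0252 -0.5977; -0.4473 -0.6382 0.6266], t=(-5.9573, 2.4356, 0.3992)
after S2 (rot_of_se3): [-0.3972 0.7695 0.5001; -0.8013 -0.0252 -0.5977; -0.4473 -0.6382 0.6266]
after S3 (compose_so3): [0.3474 -0.0598 0.9358; 0.4135 -0.8859 -0.2102; 0.8416 0.4600 -0.2831]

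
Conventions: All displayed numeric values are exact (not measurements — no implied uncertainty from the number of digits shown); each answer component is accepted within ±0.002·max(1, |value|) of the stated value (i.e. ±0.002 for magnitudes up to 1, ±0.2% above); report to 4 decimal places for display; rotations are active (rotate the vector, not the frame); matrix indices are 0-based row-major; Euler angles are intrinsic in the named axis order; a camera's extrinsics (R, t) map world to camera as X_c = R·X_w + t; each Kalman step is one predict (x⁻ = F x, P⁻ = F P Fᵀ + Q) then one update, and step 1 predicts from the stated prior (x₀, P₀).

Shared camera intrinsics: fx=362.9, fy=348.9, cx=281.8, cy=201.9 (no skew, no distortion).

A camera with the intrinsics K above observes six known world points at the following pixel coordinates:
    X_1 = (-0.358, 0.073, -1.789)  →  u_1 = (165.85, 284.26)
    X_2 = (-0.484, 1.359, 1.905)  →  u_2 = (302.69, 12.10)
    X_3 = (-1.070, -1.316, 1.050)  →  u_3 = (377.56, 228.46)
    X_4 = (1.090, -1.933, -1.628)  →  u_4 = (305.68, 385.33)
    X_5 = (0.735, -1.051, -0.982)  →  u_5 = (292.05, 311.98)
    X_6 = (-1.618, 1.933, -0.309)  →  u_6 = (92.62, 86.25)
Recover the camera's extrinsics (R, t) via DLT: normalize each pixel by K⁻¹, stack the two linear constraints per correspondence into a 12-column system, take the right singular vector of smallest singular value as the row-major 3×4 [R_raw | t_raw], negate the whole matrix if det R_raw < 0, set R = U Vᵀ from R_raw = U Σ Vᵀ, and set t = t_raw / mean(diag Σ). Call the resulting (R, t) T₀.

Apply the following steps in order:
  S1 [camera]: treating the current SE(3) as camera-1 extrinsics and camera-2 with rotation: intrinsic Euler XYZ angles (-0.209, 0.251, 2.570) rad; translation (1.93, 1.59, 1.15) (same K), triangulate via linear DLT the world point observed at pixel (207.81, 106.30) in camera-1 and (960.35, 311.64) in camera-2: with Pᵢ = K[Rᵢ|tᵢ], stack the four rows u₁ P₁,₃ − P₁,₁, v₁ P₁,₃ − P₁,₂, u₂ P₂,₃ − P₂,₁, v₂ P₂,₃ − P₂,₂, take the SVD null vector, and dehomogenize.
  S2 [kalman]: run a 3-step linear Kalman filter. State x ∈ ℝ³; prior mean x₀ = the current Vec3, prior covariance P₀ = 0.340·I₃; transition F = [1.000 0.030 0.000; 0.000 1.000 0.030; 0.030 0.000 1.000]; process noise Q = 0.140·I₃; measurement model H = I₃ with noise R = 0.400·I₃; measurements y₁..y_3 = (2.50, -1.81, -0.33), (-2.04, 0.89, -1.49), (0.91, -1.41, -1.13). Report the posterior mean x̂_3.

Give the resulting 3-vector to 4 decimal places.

source (pnp_recover): camera pose = R=[0.5185 -0.5153 0.6824; 0.1321 -0.7402 -0.6593; 0.8448 0.4320 -0.3157], t=(-0.1100, 0.0699, 4.5693)
after S1 (triangulate): (-1.6596, 0.2872, 0.7240)
after S2 (kf_track): (0.0360, -0.6626, -0.8640)

result = (0.0360, -0.6626, -0.8640)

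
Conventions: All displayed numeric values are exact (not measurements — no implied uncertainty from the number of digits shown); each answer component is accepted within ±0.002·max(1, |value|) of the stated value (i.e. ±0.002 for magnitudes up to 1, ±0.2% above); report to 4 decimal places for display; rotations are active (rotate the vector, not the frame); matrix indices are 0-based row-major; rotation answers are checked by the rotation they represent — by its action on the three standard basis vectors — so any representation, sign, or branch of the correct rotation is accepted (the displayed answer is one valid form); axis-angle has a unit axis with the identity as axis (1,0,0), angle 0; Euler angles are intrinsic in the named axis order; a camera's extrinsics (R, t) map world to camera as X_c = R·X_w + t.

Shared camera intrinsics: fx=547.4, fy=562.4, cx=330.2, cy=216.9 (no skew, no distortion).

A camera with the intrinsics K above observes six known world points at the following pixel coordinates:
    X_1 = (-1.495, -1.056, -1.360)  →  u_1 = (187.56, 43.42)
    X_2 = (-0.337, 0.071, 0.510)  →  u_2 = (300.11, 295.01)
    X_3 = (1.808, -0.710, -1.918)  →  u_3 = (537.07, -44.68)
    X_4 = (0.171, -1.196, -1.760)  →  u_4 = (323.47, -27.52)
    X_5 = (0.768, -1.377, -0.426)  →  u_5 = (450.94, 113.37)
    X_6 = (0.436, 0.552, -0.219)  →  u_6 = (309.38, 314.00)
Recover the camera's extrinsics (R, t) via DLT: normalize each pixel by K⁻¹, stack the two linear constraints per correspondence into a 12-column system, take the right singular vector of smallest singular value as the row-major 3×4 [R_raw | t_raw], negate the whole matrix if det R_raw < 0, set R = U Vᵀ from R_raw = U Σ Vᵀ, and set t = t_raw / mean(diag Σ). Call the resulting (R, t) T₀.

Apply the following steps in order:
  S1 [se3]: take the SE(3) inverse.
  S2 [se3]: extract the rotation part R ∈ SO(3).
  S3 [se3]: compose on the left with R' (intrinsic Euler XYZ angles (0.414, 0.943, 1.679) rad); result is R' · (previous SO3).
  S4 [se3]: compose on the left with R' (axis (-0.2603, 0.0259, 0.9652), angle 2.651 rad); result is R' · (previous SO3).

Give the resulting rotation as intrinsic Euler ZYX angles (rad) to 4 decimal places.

rotation (euler_zyx) = (-2.6645, 0.1086, 2.2323)

source (pnp_recover): camera pose = R=[0.8001 -0.4869 0.3504; 0.1454 0.7241 0.6742; -0.5819 -0.4885 0.6502], t=(-0.1500, 0.3500, 4.5202)
after S1 (invert_se3): R=[0.8001 0.1454 -0.5819; -0.4869 0.7241 -0.4885; 0.3504 0.6742 0.6502], t=(2.6996, 1.8815, -3.1223)
after S2 (rot_of_se3): [0.8001 0.1454 -0.5819; -0.4869 0.7241 -0.4885; 0.3504 0.6742 0.6502]
after S3 (compose_so3): [0.5171 0.1136 0.8484; 0.8231 -0.3380 -0.4564; 0.2349 0.9343 -0.2683]
after S4 (compose_so3): [-0.8831 -0.3581 -0.3032; -0.4565 0.5065 0.7315; -0.1084 0.7844 -0.6107]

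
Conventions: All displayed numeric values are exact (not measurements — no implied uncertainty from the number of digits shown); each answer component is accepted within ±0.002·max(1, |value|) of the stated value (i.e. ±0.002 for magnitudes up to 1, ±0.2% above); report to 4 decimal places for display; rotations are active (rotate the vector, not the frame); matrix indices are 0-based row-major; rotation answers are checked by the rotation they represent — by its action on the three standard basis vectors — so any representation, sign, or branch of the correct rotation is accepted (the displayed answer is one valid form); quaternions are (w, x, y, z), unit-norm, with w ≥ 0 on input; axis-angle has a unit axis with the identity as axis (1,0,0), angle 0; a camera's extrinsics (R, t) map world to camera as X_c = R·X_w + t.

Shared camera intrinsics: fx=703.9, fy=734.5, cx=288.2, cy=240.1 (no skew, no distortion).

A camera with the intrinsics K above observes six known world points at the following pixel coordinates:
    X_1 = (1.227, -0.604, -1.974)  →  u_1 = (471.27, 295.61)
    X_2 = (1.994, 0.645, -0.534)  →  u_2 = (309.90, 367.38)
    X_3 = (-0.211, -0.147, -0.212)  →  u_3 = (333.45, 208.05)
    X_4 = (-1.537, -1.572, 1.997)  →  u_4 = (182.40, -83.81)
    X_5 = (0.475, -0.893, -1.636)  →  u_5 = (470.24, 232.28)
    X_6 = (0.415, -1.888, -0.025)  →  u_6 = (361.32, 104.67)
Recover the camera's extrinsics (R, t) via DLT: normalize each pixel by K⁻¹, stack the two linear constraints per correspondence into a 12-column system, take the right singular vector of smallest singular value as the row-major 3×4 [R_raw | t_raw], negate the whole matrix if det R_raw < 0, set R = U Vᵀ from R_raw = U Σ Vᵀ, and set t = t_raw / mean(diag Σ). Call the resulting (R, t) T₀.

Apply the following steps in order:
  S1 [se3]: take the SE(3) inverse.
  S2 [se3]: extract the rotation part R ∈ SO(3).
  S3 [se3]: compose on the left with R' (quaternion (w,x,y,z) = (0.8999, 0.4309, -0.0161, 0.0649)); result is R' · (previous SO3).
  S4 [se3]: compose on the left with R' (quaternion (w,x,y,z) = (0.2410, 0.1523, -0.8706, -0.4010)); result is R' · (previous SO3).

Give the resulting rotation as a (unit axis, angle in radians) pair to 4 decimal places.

rotation (axis_angle) = ((0.6198, -0.7628, 0.1844), 1.3990)

source (pnp_recover): camera pose = R=[-0.0853 -0.3659 -0.9267; 0.4483 0.8165 -0.3637; 0.8898 -0.4465 0.0944], t=(0.1700, -0.1600, 6.9602)
after S1 (invert_se3): R=[-0.0853 0.4483 0.8898; -0.3659 0.8165 -0.4465; -0.9267 -0.3637 0.0944], t=(-6.1069, 3.3007, -0.5574)
after S2 (rot_of_se3): [-0.0853 0.4483 0.8898; -0.3659 0.8165 -0.4465; -0.9267 -0.3637 0.0944]
after S3 (compose_so3): [-0.0617 0.3278 0.9427; 0.4850 0.8354 -0.2587; -0.8724 0.4412 -0.2105]
after S4 (compose_so3): [0.4894 -0.5736 -0.6568; -0.2102 0.6534 -0.7273; 0.8463 0.4940 0.1992]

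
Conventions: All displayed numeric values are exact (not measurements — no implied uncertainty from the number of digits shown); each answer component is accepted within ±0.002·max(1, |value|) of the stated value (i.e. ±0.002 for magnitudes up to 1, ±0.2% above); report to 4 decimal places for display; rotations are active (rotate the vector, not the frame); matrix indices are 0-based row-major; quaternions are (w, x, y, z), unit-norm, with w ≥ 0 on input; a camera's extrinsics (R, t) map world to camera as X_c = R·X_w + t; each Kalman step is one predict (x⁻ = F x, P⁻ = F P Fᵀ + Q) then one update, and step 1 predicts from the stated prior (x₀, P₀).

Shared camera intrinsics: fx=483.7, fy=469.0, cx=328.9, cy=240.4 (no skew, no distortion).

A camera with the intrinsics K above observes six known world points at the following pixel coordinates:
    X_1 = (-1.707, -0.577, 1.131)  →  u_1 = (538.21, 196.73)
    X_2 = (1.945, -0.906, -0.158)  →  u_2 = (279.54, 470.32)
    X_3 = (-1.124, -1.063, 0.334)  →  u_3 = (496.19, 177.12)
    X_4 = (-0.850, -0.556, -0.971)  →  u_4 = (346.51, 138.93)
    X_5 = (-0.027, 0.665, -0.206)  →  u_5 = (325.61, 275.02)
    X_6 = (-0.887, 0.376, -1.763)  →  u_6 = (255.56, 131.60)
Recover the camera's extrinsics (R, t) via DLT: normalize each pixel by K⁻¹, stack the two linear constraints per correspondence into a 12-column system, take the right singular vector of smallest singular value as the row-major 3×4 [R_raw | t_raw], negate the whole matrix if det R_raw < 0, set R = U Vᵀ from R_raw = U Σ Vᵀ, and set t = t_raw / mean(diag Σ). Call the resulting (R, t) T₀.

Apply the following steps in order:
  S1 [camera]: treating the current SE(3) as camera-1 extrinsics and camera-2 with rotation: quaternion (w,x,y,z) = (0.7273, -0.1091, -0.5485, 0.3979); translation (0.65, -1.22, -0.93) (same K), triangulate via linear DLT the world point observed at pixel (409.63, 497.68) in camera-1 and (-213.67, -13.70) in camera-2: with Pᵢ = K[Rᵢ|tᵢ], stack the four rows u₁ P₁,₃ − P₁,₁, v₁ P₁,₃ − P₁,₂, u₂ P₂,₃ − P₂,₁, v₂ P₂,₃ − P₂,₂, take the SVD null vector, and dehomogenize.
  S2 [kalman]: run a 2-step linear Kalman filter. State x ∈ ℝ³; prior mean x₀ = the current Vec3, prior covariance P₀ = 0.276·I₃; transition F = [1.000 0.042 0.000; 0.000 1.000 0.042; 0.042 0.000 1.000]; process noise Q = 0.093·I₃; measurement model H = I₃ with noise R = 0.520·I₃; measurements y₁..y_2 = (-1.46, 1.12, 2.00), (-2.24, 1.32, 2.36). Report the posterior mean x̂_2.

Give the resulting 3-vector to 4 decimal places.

result = (-0.5849, 0.9198, 1.9773)

source (pnp_recover): camera pose = R=[-0.4588 -0.3645 0.8103; 0.7886 0.2531 0.5604; -0.4094 0.8961 0.1713], t=(0.3599, 0.3700, 4.8700)
after S1 (triangulate): (1.6155, 0.2676, 1.5622)
after S2 (kf_track): (-0.5849, 0.9198, 1.9773)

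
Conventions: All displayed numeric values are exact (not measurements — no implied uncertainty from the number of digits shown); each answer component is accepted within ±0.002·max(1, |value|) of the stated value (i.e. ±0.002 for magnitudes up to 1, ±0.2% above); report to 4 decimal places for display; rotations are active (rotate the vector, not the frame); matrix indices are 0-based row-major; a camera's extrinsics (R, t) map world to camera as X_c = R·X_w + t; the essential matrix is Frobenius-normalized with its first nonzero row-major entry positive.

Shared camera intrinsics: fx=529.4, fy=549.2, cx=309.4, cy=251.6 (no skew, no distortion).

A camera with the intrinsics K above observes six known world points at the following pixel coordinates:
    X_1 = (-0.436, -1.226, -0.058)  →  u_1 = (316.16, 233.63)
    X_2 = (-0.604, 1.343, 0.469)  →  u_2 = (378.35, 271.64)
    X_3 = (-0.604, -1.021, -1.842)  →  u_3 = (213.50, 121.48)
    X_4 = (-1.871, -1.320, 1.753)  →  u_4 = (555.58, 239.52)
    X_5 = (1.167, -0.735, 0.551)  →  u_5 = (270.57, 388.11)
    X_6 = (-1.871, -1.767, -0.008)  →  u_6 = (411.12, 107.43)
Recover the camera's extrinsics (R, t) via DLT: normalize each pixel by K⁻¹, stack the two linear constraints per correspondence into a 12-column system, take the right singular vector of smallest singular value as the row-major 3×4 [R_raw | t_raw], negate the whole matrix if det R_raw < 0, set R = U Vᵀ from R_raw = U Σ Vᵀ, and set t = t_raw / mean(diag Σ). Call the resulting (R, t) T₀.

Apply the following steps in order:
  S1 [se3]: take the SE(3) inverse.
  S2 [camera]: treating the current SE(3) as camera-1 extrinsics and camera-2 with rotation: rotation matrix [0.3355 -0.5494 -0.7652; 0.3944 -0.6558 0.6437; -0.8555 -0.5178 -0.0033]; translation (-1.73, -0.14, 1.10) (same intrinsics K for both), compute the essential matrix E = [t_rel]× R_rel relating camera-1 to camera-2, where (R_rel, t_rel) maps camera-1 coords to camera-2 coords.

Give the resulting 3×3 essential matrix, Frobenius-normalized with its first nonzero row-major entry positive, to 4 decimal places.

matrix = [0.1124 -0.1210 -0.3156; 0.0497 -0.1842 -0.5853; 0.6760 -0.1294 0.1433]

source (pnp_recover): camera pose = R=[-0.6510 0.1800 0.7374; 0.7579 0.1000 0.6446; 0.0423 0.9786 -0.2015], t=(0.0500, 0.3100, 6.7201)
after S1 (invert_se3): R=[-0.6510 0.7579 0.0423; 0.1800 0.1000 0.9786; 0.7374 0.6446 -0.2015], t=(-0.4866, -6.6161, 1.1175)
after S2 (essential): [0.1124 -0.1210 -0.3156; 0.0497 -0.1842 -0.5853; 0.6760 -0.1294 0.1433]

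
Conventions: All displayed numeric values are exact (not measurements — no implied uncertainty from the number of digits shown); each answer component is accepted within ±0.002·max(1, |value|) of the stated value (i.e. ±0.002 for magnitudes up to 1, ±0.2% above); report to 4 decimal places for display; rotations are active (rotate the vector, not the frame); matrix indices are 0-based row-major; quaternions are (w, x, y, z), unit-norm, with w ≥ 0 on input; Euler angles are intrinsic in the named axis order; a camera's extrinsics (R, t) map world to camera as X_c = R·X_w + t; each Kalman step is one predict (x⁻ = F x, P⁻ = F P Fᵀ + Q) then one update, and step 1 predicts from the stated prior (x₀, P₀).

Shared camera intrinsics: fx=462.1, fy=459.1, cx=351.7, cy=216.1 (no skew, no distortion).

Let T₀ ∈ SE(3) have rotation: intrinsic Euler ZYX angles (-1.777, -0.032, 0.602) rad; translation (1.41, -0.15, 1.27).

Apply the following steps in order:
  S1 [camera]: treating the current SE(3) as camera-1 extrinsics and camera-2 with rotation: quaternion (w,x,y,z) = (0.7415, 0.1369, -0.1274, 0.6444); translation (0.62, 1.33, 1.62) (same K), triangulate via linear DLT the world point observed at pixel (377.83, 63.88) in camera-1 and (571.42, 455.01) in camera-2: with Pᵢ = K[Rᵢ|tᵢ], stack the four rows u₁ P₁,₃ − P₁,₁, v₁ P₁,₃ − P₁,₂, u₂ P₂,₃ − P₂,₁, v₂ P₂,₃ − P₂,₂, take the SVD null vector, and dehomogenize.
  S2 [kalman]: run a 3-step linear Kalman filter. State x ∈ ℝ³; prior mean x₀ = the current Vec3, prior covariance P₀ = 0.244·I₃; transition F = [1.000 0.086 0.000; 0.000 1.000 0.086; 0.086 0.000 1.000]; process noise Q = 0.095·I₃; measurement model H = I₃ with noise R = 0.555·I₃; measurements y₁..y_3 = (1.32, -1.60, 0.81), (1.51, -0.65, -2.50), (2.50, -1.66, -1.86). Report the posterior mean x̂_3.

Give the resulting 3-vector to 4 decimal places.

result = (1.4152, -1.1448, -0.6761)

after S1 (triangulate): (0.7306, -0.6759, 1.1104)
after S2 (kf_track): (1.4152, -1.1448, -0.6761)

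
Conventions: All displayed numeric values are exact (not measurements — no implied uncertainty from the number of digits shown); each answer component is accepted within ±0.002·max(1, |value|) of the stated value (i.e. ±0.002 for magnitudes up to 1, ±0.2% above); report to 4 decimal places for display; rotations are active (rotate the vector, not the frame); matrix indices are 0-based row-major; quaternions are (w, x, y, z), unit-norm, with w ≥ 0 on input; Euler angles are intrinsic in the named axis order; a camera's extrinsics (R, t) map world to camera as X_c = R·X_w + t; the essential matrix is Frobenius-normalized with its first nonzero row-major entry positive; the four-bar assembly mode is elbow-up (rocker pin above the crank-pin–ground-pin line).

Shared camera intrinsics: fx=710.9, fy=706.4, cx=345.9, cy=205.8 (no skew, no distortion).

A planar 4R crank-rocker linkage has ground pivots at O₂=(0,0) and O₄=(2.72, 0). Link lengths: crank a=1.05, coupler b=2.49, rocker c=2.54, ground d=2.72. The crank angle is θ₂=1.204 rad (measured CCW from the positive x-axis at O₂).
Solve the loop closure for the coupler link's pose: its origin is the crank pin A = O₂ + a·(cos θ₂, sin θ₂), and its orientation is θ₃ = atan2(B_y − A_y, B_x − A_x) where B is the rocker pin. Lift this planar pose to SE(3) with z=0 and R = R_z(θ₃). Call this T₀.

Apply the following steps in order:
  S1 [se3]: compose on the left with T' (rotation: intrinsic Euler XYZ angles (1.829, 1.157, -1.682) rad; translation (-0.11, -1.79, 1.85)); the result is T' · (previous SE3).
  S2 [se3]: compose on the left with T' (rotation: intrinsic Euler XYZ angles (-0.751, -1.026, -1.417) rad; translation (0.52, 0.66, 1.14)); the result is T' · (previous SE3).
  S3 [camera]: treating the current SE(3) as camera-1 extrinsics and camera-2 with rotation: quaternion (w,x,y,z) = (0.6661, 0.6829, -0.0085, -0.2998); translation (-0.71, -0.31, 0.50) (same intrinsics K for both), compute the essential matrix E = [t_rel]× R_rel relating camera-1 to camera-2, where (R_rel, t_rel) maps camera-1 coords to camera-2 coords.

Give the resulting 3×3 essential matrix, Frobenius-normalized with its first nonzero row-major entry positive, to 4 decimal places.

matrix = [0.1822 -0.4456 0.4430; 0.6285 0.3180 0.0277; -0.1287 0.1562 -0.1847]

source (fourbar_fk): coupler pose = R=[0.7886 -0.6150 0.0000; 0.6150 0.7886 0.0000; 0.0000 0.0000 1.0000], t=(0.3766, 0.9802, 0.0000)
after S1 (compose_se3): R=[0.2106 0.3426 0.9156; 0.6811 0.6205 -0.3888; -0.7013 0.7055 -0.1027], t=(0.2649, -0.8413, 1.6010)
after S2 (compose_se3): R=[0.9653 -0.2584 -0.0386; 0.0878 0.4599 -0.8836; 0.2461 0.8495 0.4667], t=(-1.2591, 0.4791, 1.5187)
after S3 (essential): [0.1822 -0.4456 0.4430; 0.6285 0.3180 0.0277; -0.1287 0.1562 -0.1847]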